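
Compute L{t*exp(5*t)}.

(s - 5)^(-2)

L{e^(5t)} = 1/(s - 5).
Then apply L{t·g(t)} = -d/ds[G(s)] with G(s) = 1/(s - 5):
differentiating 1 time and applying the sign gives (s - 5)^(-2).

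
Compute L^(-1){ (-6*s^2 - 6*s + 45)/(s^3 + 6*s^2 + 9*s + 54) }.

Factor the denominator: s^3 + 6*s^2 + 9*s + 54 = (s + 6)*(s^2 + 9).
Partial fraction decomposition gives [-3/(s + 6)] + [-3*s/(s^2 + 9)] + [12/(s^2 + 9)].
Invert each term: -3/(s + 6) ↔ -3e^(-6t); -3·s/(s^2 + 9) ↔ -3cos(3t); 4·3/(s^2 + 9) ↔ 4sin(3t).

4*sin(3*t) - 3*cos(3*t) - 3*exp(-6*t)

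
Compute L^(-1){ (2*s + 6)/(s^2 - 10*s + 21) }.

5*exp(7*t) - 3*exp(3*t)

Factor the denominator: s^2 - 10*s + 21 = (s - 7)*(s - 3).
Partial fraction decomposition gives [5/(s - 7)] + [-3/(s - 3)].
Invert each term: 5/(s - 7) ↔ 5e^(7t); -3/(s - 3) ↔ -3e^(3t).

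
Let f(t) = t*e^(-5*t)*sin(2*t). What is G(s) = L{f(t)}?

L{sin(2t)} = 2/(s^2 + 4).
Multiplying by e^(-5t) shifts s → s + 5, so L{e^(-5*t)*sin(2*t)} = 2/((s + 5)^2 + 4).
Then apply L{t·g(t)} = -d/ds[H(s)] with H(s) = 2/((s + 5)^2 + 4):
differentiating 1 time and applying the sign gives 4*(s + 5)/(s^2 + 10*s + 29)^2.

G(s) = 4*(s + 5)/(s^2 + 10*s + 29)^2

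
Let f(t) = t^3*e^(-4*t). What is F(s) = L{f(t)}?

L{t^3} = 3!/s^4 = 6/s^4.
By the first shifting theorem, multiplying by e^(-4t) replaces s with s + 4.

F(s) = 6/(s + 4)^4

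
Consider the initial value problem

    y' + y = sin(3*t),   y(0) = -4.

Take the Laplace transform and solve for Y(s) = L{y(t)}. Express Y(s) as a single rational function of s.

Laplace-transform each side.
With L{y'} = sY - y(0) = sY - (-4): the LHS transforms to (s + 1)Y - (-4).
The right side is L{sin(3*t)} = 3/(s^2 + 9).
So (s + 1)Y = 3/(s^2 + 9) + (-4).
Divide through and combine into a single rational function.

Y(s) = (-4*s^2 - 33)/(s^3 + s^2 + 9*s + 9)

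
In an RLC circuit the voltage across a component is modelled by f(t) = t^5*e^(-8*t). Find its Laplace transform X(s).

L{t^5} = 5!/s^6 = 120/s^6.
By the first shifting theorem, multiplying by e^(-8t) replaces s with s + 8.

X(s) = 120/(s + 8)^6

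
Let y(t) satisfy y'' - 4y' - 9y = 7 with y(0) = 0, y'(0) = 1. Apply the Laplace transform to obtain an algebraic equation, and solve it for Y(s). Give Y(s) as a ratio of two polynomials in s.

Y(s) = (s + 7)/(s^3 - 4*s^2 - 9*s)

Take the Laplace transform of both sides.
With L{y''} = s^2 Y - s·y(0) - y'(0) and L{y'} = sY - y(0), with y(0) = 0, y'(0) = 1: the LHS transforms to (s^2 - 4*s - 9)Y - (1).
The right side is L{7} = 7/s.
So (s^2 - 4*s - 9)Y = 7/s + (1).
Solve for Y(s) and write it as one ratio of polynomials.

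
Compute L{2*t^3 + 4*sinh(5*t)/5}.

By linearity of the Laplace transform, transform each term separately.
(2)·[L{t^3} = 3!/s^4 = 6/s^4]; (4/5)·[L{sinh(5t)} = 5/(s^2 - 25)].

4/(s^2 - 25) + 12/s^4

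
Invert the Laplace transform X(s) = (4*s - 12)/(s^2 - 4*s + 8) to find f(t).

Complete the square in the denominator: s^2 - 4*s + 8 = (s - 2)^2 + 2^2.
Split the numerator to match: 4*s - 12 = 4·(s - 2) - 2·2.
Invert each term: 4·(s - 2)/((s - 2)^2 + 4) ↔ 4e^(2t)cos(2t); -2·2/((s - 2)^2 + 4) ↔ -2e^(2t)sin(2t).

f(t) = -2*exp(2*t)*sin(2*t) + 4*exp(2*t)*cos(2*t)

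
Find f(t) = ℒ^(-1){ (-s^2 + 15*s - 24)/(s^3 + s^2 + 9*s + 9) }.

f(t) = 4*sin(3*t) + 3*cos(3*t) - 4*exp(-t)

Factor the denominator: s^3 + s^2 + 9*s + 9 = (s + 1)*(s^2 + 9).
Partial fraction decomposition gives [-4/(s + 1)] + [3*s/(s^2 + 9)] + [12/(s^2 + 9)].
Invert each term: -4/(s + 1) ↔ -4e^(-t); 3·s/(s^2 + 9) ↔ 3cos(3t); 4·3/(s^2 + 9) ↔ 4sin(3t).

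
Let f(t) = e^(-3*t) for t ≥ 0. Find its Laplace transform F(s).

F(s) = 1/(s + 3)

L{1} = 1/s.
By the first shifting theorem, multiplying by e^(-3t) replaces s with s + 3.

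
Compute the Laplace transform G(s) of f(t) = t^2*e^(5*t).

G(s) = 2/(s - 5)^3

L{e^(5t)} = 1/(s - 5).
Then apply L{t^2·g(t)} = (-1)^2 d^2/ds^2[H(s)] with H(s) = 1/(s - 5):
differentiating 2 times and applying the sign gives 2/(s - 5)^3.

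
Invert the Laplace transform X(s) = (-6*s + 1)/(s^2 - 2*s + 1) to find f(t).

f(t) = -5*t*exp(t) - 6*exp(t)

Factor the denominator: s^2 - 2*s + 1 = (s - 1)^2.
Partial fraction decomposition gives [-6/(s - 1)] + [-5/(s - 1)^2].
Invert each term: -6/(s - 1) ↔ -6e^(t); -5/(s - 1)^2 ↔ -5t·e^(t).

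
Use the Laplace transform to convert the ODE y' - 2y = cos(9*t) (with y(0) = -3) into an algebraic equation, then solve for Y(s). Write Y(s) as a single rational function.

Y(s) = (-3*s^2 + s - 243)/(s^3 - 2*s^2 + 81*s - 162)

Take the Laplace transform of both sides.
With L{y'} = sY - y(0) = sY - (-3): the LHS transforms to (s - 2)Y - (-3).
The right side is L{cos(9*t)} = s/(s^2 + 81).
So (s - 2)Y = s/(s^2 + 81) + (-3).
Divide through and combine into a single rational function.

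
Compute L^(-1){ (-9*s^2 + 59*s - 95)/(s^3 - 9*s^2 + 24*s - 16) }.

Factor the denominator: s^3 - 9*s^2 + 24*s - 16 = (s - 4)^2*(s - 1).
Partial fraction decomposition gives [-4/(s - 4)] + [-1/(s - 4)^2] + [-5/(s - 1)].
Invert each term: -4/(s - 4) ↔ -4e^(4t); -1/(s - 4)^2 ↔ -t·e^(4t); -5/(s - 1) ↔ -5e^(t).

-t*exp(4*t) - 4*exp(4*t) - 5*exp(t)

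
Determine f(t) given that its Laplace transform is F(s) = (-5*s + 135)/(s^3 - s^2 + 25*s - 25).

Factor the denominator: s^3 - s^2 + 25*s - 25 = (s - 1)*(s^2 + 25).
Partial fraction decomposition gives [5/(s - 1)] + [-5*s/(s^2 + 25)] + [-10/(s^2 + 25)].
Invert each term: 5/(s - 1) ↔ 5e^(t); -5·s/(s^2 + 25) ↔ -5cos(5t); -2·5/(s^2 + 25) ↔ -2sin(5t).

f(t) = 5*exp(t) - 2*sin(5*t) - 5*cos(5*t)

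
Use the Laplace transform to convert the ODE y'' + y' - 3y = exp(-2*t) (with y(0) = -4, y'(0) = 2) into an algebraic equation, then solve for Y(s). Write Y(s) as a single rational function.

Take the Laplace transform of both sides.
The derivative rules (L{y''} = s^2 Y - s·y(0) - y'(0) and L{y'} = sY - y(0), with y(0) = -4, y'(0) = 2) turn the left side into (s^2 + s - 3)Y - (-4*s - 2).
The right side is L{exp(-2*t)} = 1/(s + 2).
So (s^2 + s - 3)Y = 1/(s + 2) + (-4*s - 2).
Solve for Y(s) and write it as one ratio of polynomials.

Y(s) = (-4*s^2 - 10*s - 3)/(s^3 + 3*s^2 - s - 6)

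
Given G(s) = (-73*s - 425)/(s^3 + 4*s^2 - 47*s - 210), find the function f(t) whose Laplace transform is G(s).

f(t) = -6*exp(7*t) + 5*exp(-5*t) + exp(-6*t)

Factor the denominator: s^3 + 4*s^2 - 47*s - 210 = (s - 7)*(s + 5)*(s + 6).
Partial fraction decomposition gives [5/(s + 5)] + [1/(s + 6)] + [-6/(s - 7)].
Invert each term: 5/(s + 5) ↔ 5e^(-5t); 1/(s + 6) ↔ e^(-6t); -6/(s - 7) ↔ -6e^(7t).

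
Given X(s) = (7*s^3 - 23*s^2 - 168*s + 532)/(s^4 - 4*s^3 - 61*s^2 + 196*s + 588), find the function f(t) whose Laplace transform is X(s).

Factor the denominator: s^4 - 4*s^3 - 61*s^2 + 196*s + 588 = (s - 7)*(s - 6)*(s + 2)*(s + 7).
Partial fraction decomposition gives [5/(s - 7)] + [-2/(s - 6)] + [2/(s + 7)] + [2/(s + 2)].
Invert each term: 5/(s - 7) ↔ 5e^(7t); -2/(s - 6) ↔ -2e^(6t); 2/(s + 7) ↔ 2e^(-7t); 2/(s + 2) ↔ 2e^(-2t).

f(t) = 5*exp(7*t) - 2*exp(6*t) + 2*exp(-2*t) + 2*exp(-7*t)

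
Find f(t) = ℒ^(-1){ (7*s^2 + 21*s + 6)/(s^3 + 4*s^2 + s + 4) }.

f(t) = sin(t) + 5*cos(t) + 2*exp(-4*t)

Factor the denominator: s^3 + 4*s^2 + s + 4 = (s + 4)*(s^2 + 1).
Partial fraction decomposition gives [2/(s + 4)] + [5*s/(s^2 + 1)] + [1/(s^2 + 1)].
Invert each term: 2/(s + 4) ↔ 2e^(-4t); 5·s/(s^2 + 1) ↔ 5cos(t); 1·1/(s^2 + 1) ↔ sin(t).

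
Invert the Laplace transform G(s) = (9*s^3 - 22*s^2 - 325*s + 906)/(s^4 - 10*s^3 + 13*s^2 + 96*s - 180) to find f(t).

Factor the denominator: s^4 - 10*s^3 + 13*s^2 + 96*s - 180 = (s - 6)*(s - 5)*(s - 2)*(s + 3).
Partial fraction decomposition gives [4/(s - 2)] + [3/(s - 6)] + [-4/(s + 3)] + [6/(s - 5)].
Invert each term: 4/(s - 2) ↔ 4e^(2t); 3/(s - 6) ↔ 3e^(6t); -4/(s + 3) ↔ -4e^(-3t); 6/(s - 5) ↔ 6e^(5t).

f(t) = 3*exp(6*t) + 6*exp(5*t) + 4*exp(2*t) - 4*exp(-3*t)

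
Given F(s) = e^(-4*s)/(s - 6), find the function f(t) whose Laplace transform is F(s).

f(t) = Heaviside(t - 4)*(exp(6*t - 24))

The factor e^(-4s) signals a time shift by c = 4 (second shifting theorem).
L{e^(6t)} = 1/(s - 6), so L^-1{1/(s - 6)} = e^(6*t).
Hence the inverse is u(t - 4) times that function evaluated at t - 4.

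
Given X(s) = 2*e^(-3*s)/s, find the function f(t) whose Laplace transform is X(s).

The factor e^(-3s) signals a time shift by c = 3 (second shifting theorem).
L{2} = 2/s, so L^-1{2/s} = 2.
Hence the inverse is u(t - 3) times that function evaluated at t - 3.

f(t) = Heaviside(t - 3)*(2)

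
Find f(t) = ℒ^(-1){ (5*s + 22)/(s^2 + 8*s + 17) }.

Complete the square in the denominator: s^2 + 8*s + 17 = (s + 4)^2 + 1^2.
Split the numerator to match: 5*s + 22 = 5·(s + 4) + 2·1.
Invert each term: 5·(s + 4)/((s + 4)^2 + 1) ↔ 5e^(-4t)cos(t); 2·1/((s + 4)^2 + 1) ↔ 2e^(-4t)sin(t).

f(t) = 2*exp(-4*t)*sin(t) + 5*exp(-4*t)*cos(t)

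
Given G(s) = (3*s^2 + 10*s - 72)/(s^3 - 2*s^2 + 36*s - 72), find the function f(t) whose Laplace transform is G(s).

Factor the denominator: s^3 - 2*s^2 + 36*s - 72 = (s - 2)*(s^2 + 36).
Partial fraction decomposition gives [-1/(s - 2)] + [4*s/(s^2 + 36)] + [18/(s^2 + 36)].
Invert each term: -1/(s - 2) ↔ -e^(2t); 4·s/(s^2 + 36) ↔ 4cos(6t); 3·6/(s^2 + 36) ↔ 3sin(6t).

f(t) = -exp(2*t) + 3*sin(6*t) + 4*cos(6*t)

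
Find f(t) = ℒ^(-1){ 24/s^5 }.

Since L{t^4} = 4!/s^5 = 24/s^5, the inverse is t^4.

f(t) = t^4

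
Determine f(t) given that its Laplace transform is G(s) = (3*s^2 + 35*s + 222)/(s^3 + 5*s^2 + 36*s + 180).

Factor the denominator: s^3 + 5*s^2 + 36*s + 180 = (s + 5)*(s^2 + 36).
Partial fraction decomposition gives [2/(s + 5)] + [s/(s^2 + 36)] + [30/(s^2 + 36)].
Invert each term: 2/(s + 5) ↔ 2e^(-5t); 1·s/(s^2 + 36) ↔ cos(6t); 5·6/(s^2 + 36) ↔ 5sin(6t).

f(t) = 5*sin(6*t) + cos(6*t) + 2*exp(-5*t)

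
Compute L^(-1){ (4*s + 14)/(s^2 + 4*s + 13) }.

2*exp(-2*t)*sin(3*t) + 4*exp(-2*t)*cos(3*t)

Complete the square in the denominator: s^2 + 4*s + 13 = (s + 2)^2 + 3^2.
Split the numerator to match: 4*s + 14 = 4·(s + 2) + 2·3.
Invert each term: 4·(s + 2)/((s + 2)^2 + 9) ↔ 4e^(-2t)cos(3t); 2·3/((s + 2)^2 + 9) ↔ 2e^(-2t)sin(3t).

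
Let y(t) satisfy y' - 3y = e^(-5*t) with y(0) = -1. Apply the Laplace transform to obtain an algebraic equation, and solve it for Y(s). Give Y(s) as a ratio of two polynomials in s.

Laplace-transform each side.
With L{y'} = sY - y(0) = sY - (-1): the LHS transforms to (s - 3)Y - (-1).
The right side is L{e^(-5*t)} = 1/(s + 5).
So (s - 3)Y = 1/(s + 5) + (-1).
Divide through and combine into a single rational function.

Y(s) = (-s - 4)/(s^2 + 2*s - 15)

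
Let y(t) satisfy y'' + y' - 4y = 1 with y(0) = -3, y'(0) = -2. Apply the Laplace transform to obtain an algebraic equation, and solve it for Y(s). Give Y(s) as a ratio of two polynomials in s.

Take the Laplace transform of both sides.
The derivative rules (L{y''} = s^2 Y - s·y(0) - y'(0) and L{y'} = sY - y(0), with y(0) = -3, y'(0) = -2) turn the left side into (s^2 + s - 4)Y - (-3*s - 5).
The right side is L{1} = 1/s.
So (s^2 + s - 4)Y = 1/s + (-3*s - 5).
Divide through and combine into a single rational function.

Y(s) = (-3*s^2 - 5*s + 1)/(s^3 + s^2 - 4*s)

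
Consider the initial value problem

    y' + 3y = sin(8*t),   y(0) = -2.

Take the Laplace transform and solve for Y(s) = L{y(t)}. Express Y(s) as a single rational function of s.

Laplace-transform each side.
The derivative rules (L{y'} = sY - y(0) = sY - (-2)) turn the left side into (s + 3)Y - (-2).
The right side is L{sin(8*t)} = 8/(s^2 + 64).
So (s + 3)Y = 8/(s^2 + 64) + (-2).
Divide through and combine into a single rational function.

Y(s) = (-2*s^2 - 120)/(s^3 + 3*s^2 + 64*s + 192)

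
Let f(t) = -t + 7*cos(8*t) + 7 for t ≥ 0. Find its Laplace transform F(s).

F(s) = 7*s/(s^2 + 64) + 7/s - 1/s^2

Apply the Laplace transform termwise.
(7)·[L{cos(8t)} = s/(s^2 + 64)]; L{7} = 7/s; (-1)·[L{t} = 1!/s^2 = 1/s^2].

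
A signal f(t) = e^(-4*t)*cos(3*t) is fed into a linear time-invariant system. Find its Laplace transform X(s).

X(s) = (s + 4)/((s + 4)^2 + 9)

L{cos(3t)} = s/(s^2 + 9).
By the first shifting theorem, multiplying by e^(-4t) replaces s with s + 4.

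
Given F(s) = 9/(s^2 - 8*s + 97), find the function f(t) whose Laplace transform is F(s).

Rewrite the denominator: s^2 - 8*s + 97 = (s - 4)^2 + 81.
The form in (s - 4) signals a first-shifting-theorem factor e^(4t).
Since L{sin(9t)} = 9/(s^2 + 81), the inverse is exp(4*t)*sin(9*t).

f(t) = exp(4*t)*sin(9*t)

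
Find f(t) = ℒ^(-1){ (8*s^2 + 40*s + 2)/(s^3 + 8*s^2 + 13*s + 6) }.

Factor the denominator: s^3 + 8*s^2 + 13*s + 6 = (s + 1)^2*(s + 6).
Partial fraction decomposition gives [6/(s + 1)] + [-6/(s + 1)^2] + [2/(s + 6)].
Invert each term: 6/(s + 1) ↔ 6e^(-t); -6/(s + 1)^2 ↔ -6t·e^(-t); 2/(s + 6) ↔ 2e^(-6t).

f(t) = -6*t*exp(-t) + 6*exp(-t) + 2*exp(-6*t)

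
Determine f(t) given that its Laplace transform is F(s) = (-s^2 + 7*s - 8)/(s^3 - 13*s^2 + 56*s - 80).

Factor the denominator: s^3 - 13*s^2 + 56*s - 80 = (s - 5)*(s - 4)^2.
Partial fraction decomposition gives [-3/(s - 4)] + [-4/(s - 4)^2] + [2/(s - 5)].
Invert each term: -3/(s - 4) ↔ -3e^(4t); -4/(s - 4)^2 ↔ -4t·e^(4t); 2/(s - 5) ↔ 2e^(5t).

f(t) = -4*t*exp(4*t) + 2*exp(5*t) - 3*exp(4*t)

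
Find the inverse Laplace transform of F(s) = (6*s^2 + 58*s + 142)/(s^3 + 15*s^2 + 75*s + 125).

t^2*exp(-5*t) - 2*t*exp(-5*t) + 6*exp(-5*t)

Factor the denominator: s^3 + 15*s^2 + 75*s + 125 = (s + 5)^3.
Partial fraction decomposition gives [6/(s + 5)] + [-2/(s + 5)^2] + [2/(s + 5)^3].
Invert each term: 6/(s + 5) ↔ 6e^(-5t); -2/(s + 5)^2 ↔ -2t·e^(-5t); 2/(s + 5)^3 ↔ (1)t^2·e^(-5t).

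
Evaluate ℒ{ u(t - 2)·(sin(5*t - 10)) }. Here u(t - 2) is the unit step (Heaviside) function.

By the second shifting theorem, L{u(t - c)·g(t - c)} = e^(-cs)·G(s) with c = 2 and G(s) = L{g(t)}.
L{sin(5t)} = 5/(s^2 + 25).

5*exp(-2*s)/(s^2 + 25)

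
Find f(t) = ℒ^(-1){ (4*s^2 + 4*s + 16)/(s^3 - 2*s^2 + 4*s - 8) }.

Factor the denominator: s^3 - 2*s^2 + 4*s - 8 = (s - 2)*(s^2 + 4).
Partial fraction decomposition gives [5/(s - 2)] + [-s/(s^2 + 4)] + [2/(s^2 + 4)].
Invert each term: 5/(s - 2) ↔ 5e^(2t); -1·s/(s^2 + 4) ↔ -cos(2t); 1·2/(s^2 + 4) ↔ sin(2t).

f(t) = 5*exp(2*t) + sin(2*t) - cos(2*t)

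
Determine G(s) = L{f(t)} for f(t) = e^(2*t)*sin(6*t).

L{sin(6t)} = 6/(s^2 + 36).
By the first shifting theorem, multiplying by e^(2t) replaces s with s - 2.

G(s) = 6/((s - 2)^2 + 36)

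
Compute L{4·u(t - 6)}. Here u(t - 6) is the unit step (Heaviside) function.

4*exp(-6*s)/s

By the second shifting theorem, L{u(t - c)·g(t - c)} = e^(-cs)·G(s) with c = 6 and G(s) = L{g(t)}.
L{4} = 4/s.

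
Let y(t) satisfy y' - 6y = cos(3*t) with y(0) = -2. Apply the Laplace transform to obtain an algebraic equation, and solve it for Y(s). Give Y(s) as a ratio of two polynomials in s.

Apply the Laplace transform to the equation.
With L{y'} = sY - y(0) = sY - (-2): the LHS transforms to (s - 6)Y - (-2).
The right side is L{cos(3*t)} = s/(s^2 + 9).
So (s - 6)Y = s/(s^2 + 9) + (-2).
Solve for Y(s) and write it as one ratio of polynomials.

Y(s) = (-2*s^2 + s - 18)/(s^3 - 6*s^2 + 9*s - 54)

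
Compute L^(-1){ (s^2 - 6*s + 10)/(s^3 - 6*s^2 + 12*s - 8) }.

Factor the denominator: s^3 - 6*s^2 + 12*s - 8 = (s - 2)^3.
Partial fraction decomposition gives [1/(s - 2)] + [-2/(s - 2)^2] + [2/(s - 2)^3].
Invert each term: 1/(s - 2) ↔ e^(2t); -2/(s - 2)^2 ↔ -2t·e^(2t); 2/(s - 2)^3 ↔ (1)t^2·e^(2t).

t^2*exp(2*t) - 2*t*exp(2*t) + exp(2*t)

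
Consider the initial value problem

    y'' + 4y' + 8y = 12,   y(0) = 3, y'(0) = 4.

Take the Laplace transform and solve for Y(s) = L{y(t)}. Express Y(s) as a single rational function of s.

Laplace-transform each side.
Using L{y''} = s^2 Y - s·y(0) - y'(0) and L{y'} = sY - y(0), with y(0) = 3, y'(0) = 4, the left side becomes (s^2 + 4*s + 8)Y - (3*s + 16).
The right side is L{12} = 12/s.
So (s^2 + 4*s + 8)Y = 12/s + (3*s + 16).
Divide through and combine into a single rational function.

Y(s) = (3*s^2 + 16*s + 12)/(s^3 + 4*s^2 + 8*s)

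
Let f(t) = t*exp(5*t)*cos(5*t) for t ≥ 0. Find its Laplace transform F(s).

F(s) = s*(s - 10)/(s^2 - 10*s + 50)^2

L{cos(5t)} = s/(s^2 + 25).
Multiplying by e^(5t) shifts s → s - 5, so L{exp(5*t)*cos(5*t)} = (s - 5)/((s - 5)^2 + 25).
Then apply L{t·g(t)} = -d/ds[G(s)] with G(s) = (s - 5)/((s - 5)^2 + 25):
differentiating 1 time and applying the sign gives s*(s - 10)/(s^2 - 10*s + 50)^2.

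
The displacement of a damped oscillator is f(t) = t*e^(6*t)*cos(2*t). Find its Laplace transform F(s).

L{cos(2t)} = s/(s^2 + 4).
Multiplying by e^(6t) shifts s → s - 6, so L{e^(6*t)*cos(2*t)} = (s - 6)/((s - 6)^2 + 4).
Then apply L{t·g(t)} = -d/ds[G(s)] with G(s) = (s - 6)/((s - 6)^2 + 4):
differentiating 1 time and applying the sign gives (s - 8)*(s - 4)/(s^2 - 12*s + 40)^2.

F(s) = (s - 8)*(s - 4)/(s^2 - 12*s + 40)^2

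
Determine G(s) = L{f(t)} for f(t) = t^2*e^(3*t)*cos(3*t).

G(s) = 2*(s - 3)*(s^2 - 6*s - 18)/(s^2 - 6*s + 18)^3

L{cos(3t)} = s/(s^2 + 9).
Multiplying by e^(3t) shifts s → s - 3, so L{e^(3*t)*cos(3*t)} = (s - 3)/((s - 3)^2 + 9).
Then apply L{t^2·g(t)} = (-1)^2 d^2/ds^2[H(s)] with H(s) = (s - 3)/((s - 3)^2 + 9):
differentiating 2 times and applying the sign gives 2*(s - 3)*(s^2 - 6*s - 18)/(s^2 - 6*s + 18)^3.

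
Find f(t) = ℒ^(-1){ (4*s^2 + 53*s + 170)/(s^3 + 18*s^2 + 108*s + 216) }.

Factor the denominator: s^3 + 18*s^2 + 108*s + 216 = (s + 6)^3.
Partial fraction decomposition gives [4/(s + 6)] + [5/(s + 6)^2] + [-4/(s + 6)^3].
Invert each term: 4/(s + 6) ↔ 4e^(-6t); 5/(s + 6)^2 ↔ 5t·e^(-6t); -4/(s + 6)^3 ↔ (-2)t^2·e^(-6t).

f(t) = -2*t^2*exp(-6*t) + 5*t*exp(-6*t) + 4*exp(-6*t)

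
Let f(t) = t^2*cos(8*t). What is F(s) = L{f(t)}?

L{cos(8t)} = s/(s^2 + 64).
Then apply L{t^2·g(t)} = (-1)^2 d^2/ds^2[G(s)] with G(s) = s/(s^2 + 64):
differentiating 2 times and applying the sign gives 2*s*(s^2 - 192)/(s^2 + 64)^3.

F(s) = 2*s*(s^2 - 192)/(s^2 + 64)^3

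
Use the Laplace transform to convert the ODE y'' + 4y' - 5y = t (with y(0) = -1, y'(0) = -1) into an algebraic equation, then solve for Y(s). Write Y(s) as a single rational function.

Y(s) = (-s^3 - 5*s^2 + 1)/(s^4 + 4*s^3 - 5*s^2)

Apply the Laplace transform to the equation.
With L{y''} = s^2 Y - s·y(0) - y'(0) and L{y'} = sY - y(0), with y(0) = -1, y'(0) = -1: the LHS transforms to (s^2 + 4*s - 5)Y - (-s - 5).
The right side is L{t} = s^(-2).
So (s^2 + 4*s - 5)Y = s^(-2) + (-s - 5).
Isolate Y and clear denominators.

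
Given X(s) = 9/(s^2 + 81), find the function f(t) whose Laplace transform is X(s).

f(t) = sin(9*t)

Since L{sin(9t)} = 9/(s^2 + 81), the inverse is sin(9*t).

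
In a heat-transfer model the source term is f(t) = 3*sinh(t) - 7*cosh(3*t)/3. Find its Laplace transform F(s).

F(s) = -7*s/(3*(s^2 - 9)) + 3/(s^2 - 1)

The transform is linear, so treat each term independently.
(3)·[L{sinh(t)} = 1/(s^2 - 1)]; (-7/3)·[L{cosh(3t)} = s/(s^2 - 9)].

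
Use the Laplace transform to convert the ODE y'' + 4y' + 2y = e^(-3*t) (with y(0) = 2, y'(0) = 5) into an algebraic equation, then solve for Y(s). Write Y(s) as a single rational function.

Apply the Laplace transform to the equation.
With L{y''} = s^2 Y - s·y(0) - y'(0) and L{y'} = sY - y(0), with y(0) = 2, y'(0) = 5: the LHS transforms to (s^2 + 4*s + 2)Y - (2*s + 13).
The right side is L{e^(-3*t)} = 1/(s + 3).
So (s^2 + 4*s + 2)Y = 1/(s + 3) + (2*s + 13).
Divide through and combine into a single rational function.

Y(s) = (2*s^2 + 19*s + 40)/(s^3 + 7*s^2 + 14*s + 6)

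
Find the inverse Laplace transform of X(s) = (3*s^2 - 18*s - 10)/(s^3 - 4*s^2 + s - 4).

Factor the denominator: s^3 - 4*s^2 + s - 4 = (s - 4)*(s^2 + 1).
Partial fraction decomposition gives [-2/(s - 4)] + [5*s/(s^2 + 1)] + [2/(s^2 + 1)].
Invert each term: -2/(s - 4) ↔ -2e^(4t); 5·s/(s^2 + 1) ↔ 5cos(t); 2·1/(s^2 + 1) ↔ 2sin(t).

-2*exp(4*t) + 2*sin(t) + 5*cos(t)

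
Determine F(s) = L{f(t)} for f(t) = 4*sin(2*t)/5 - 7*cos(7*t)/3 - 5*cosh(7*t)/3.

F(s) = -7*s/(3*(s^2 + 49)) - 5*s/(3*(s^2 - 49)) + 8/(5*(s^2 + 4))

The transform is linear, so treat each term independently.
(-7/3)·[L{cos(7t)} = s/(s^2 + 49)]; (-5/3)·[L{cosh(7t)} = s/(s^2 - 49)]; (4/5)·[L{sin(2t)} = 2/(s^2 + 4)].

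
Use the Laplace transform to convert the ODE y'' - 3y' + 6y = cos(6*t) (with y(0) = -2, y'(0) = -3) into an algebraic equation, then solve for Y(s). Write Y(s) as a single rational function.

Y(s) = (-2*s^3 + 3*s^2 - 71*s + 108)/(s^4 - 3*s^3 + 42*s^2 - 108*s + 216)

Laplace-transform each side.
Using L{y''} = s^2 Y - s·y(0) - y'(0) and L{y'} = sY - y(0), with y(0) = -2, y'(0) = -3, the left side becomes (s^2 - 3*s + 6)Y - (-2*s + 3).
The right side is L{cos(6*t)} = s/(s^2 + 36).
So (s^2 - 3*s + 6)Y = s/(s^2 + 36) + (-2*s + 3).
Isolate Y and clear denominators.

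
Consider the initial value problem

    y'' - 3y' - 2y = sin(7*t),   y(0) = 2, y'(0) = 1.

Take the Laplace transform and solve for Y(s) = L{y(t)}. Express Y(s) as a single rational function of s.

Y(s) = (2*s^3 - 5*s^2 + 98*s - 238)/(s^4 - 3*s^3 + 47*s^2 - 147*s - 98)

Laplace-transform each side.
The derivative rules (L{y''} = s^2 Y - s·y(0) - y'(0) and L{y'} = sY - y(0), with y(0) = 2, y'(0) = 1) turn the left side into (s^2 - 3*s - 2)Y - (2*s - 5).
The right side is L{sin(7*t)} = 7/(s^2 + 49).
So (s^2 - 3*s - 2)Y = 7/(s^2 + 49) + (2*s - 5).
Isolate Y and clear denominators.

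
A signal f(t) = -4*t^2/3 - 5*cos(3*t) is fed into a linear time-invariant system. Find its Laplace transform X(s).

X(s) = -5*s/(s^2 + 9) - 8/(3*s^3)

By linearity of the Laplace transform, transform each term separately.
(-4/3)·[L{t^2} = 2!/s^3 = 2/s^3]; (-5)·[L{cos(3t)} = s/(s^2 + 9)].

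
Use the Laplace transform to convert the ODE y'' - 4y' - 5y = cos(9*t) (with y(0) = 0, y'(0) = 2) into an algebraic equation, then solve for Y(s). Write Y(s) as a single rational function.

Y(s) = (2*s^2 + s + 162)/(s^4 - 4*s^3 + 76*s^2 - 324*s - 405)

Apply the Laplace transform to the equation.
Using L{y''} = s^2 Y - s·y(0) - y'(0) and L{y'} = sY - y(0), with y(0) = 0, y'(0) = 2, the left side becomes (s^2 - 4*s - 5)Y - (2).
The right side is L{cos(9*t)} = s/(s^2 + 81).
So (s^2 - 4*s - 5)Y = s/(s^2 + 81) + (2).
Solve for Y(s) and write it as one ratio of polynomials.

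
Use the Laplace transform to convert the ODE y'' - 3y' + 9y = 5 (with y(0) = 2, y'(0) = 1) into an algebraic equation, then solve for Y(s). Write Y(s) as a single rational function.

Y(s) = (2*s^2 - 5*s + 5)/(s^3 - 3*s^2 + 9*s)

Transform both sides with L{·}.
The derivative rules (L{y''} = s^2 Y - s·y(0) - y'(0) and L{y'} = sY - y(0), with y(0) = 2, y'(0) = 1) turn the left side into (s^2 - 3*s + 9)Y - (2*s - 5).
The right side is L{5} = 5/s.
So (s^2 - 3*s + 9)Y = 5/s + (2*s - 5).
Divide through and combine into a single rational function.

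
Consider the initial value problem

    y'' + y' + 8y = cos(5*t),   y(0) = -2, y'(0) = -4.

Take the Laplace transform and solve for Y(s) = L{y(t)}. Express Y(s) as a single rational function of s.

Laplace-transform each side.
With L{y''} = s^2 Y - s·y(0) - y'(0) and L{y'} = sY - y(0), with y(0) = -2, y'(0) = -4: the LHS transforms to (s^2 + s + 8)Y - (-2*s - 6).
The right side is L{cos(5*t)} = s/(s^2 + 25).
So (s^2 + s + 8)Y = s/(s^2 + 25) + (-2*s - 6).
Divide through and combine into a single rational function.

Y(s) = (-2*s^3 - 6*s^2 - 49*s - 150)/(s^4 + s^3 + 33*s^2 + 25*s + 200)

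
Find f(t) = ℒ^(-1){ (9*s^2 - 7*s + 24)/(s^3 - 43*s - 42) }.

Factor the denominator: s^3 - 43*s - 42 = (s - 7)*(s + 1)*(s + 6).
Partial fraction decomposition gives [-1/(s + 1)] + [6/(s + 6)] + [4/(s - 7)].
Invert each term: -1/(s + 1) ↔ -e^(-t); 6/(s + 6) ↔ 6e^(-6t); 4/(s - 7) ↔ 4e^(7t).

f(t) = 4*exp(7*t) - exp(-t) + 6*exp(-6*t)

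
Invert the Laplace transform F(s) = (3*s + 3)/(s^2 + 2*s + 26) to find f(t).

f(t) = 3*exp(-t)*cos(5*t)

Rewrite the denominator: s^2 + 2*s + 26 = (s + 1)^2 + 25.
The form in (s + 1) signals a first-shifting-theorem factor e^(-t).
Since L{cos(5t)} = s/(s^2 + 25), the inverse is e^(-t)*cos(5*t), scaled by 3.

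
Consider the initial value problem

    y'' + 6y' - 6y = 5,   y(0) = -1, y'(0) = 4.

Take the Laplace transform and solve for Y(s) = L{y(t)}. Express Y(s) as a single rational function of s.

Y(s) = (-s^2 - 2*s + 5)/(s^3 + 6*s^2 - 6*s)

Take the Laplace transform of both sides.
With L{y''} = s^2 Y - s·y(0) - y'(0) and L{y'} = sY - y(0), with y(0) = -1, y'(0) = 4: the LHS transforms to (s^2 + 6*s - 6)Y - (-s - 2).
The right side is L{5} = 5/s.
So (s^2 + 6*s - 6)Y = 5/s + (-s - 2).
Divide through and combine into a single rational function.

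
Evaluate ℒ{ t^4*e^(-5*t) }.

L{t^4} = 4!/s^5 = 24/s^5.
By the first shifting theorem, multiplying by e^(-5t) replaces s with s + 5.

24/(s + 5)^5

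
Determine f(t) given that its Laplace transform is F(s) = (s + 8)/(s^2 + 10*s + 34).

Complete the square in the denominator: s^2 + 10*s + 34 = (s + 5)^2 + 3^2.
Split the numerator to match: s + 8 = 1·(s + 5) + 1·3.
Invert each term: 1·(s + 5)/((s + 5)^2 + 9) ↔ e^(-5t)cos(3t); 1·3/((s + 5)^2 + 9) ↔ e^(-5t)sin(3t).

f(t) = exp(-5*t)*sin(3*t) + exp(-5*t)*cos(3*t)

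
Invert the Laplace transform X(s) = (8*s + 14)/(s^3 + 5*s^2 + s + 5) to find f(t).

Factor the denominator: s^3 + 5*s^2 + s + 5 = (s + 5)*(s^2 + 1).
Partial fraction decomposition gives [-1/(s + 5)] + [s/(s^2 + 1)] + [3/(s^2 + 1)].
Invert each term: -1/(s + 5) ↔ -e^(-5t); 1·s/(s^2 + 1) ↔ cos(t); 3·1/(s^2 + 1) ↔ 3sin(t).

f(t) = 3*sin(t) + cos(t) - exp(-5*t)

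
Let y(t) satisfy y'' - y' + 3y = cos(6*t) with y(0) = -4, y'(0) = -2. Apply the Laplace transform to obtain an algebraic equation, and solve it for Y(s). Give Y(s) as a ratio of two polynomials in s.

Laplace-transform each side.
Using L{y''} = s^2 Y - s·y(0) - y'(0) and L{y'} = sY - y(0), with y(0) = -4, y'(0) = -2, the left side becomes (s^2 - s + 3)Y - (-4*s + 2).
The right side is L{cos(6*t)} = s/(s^2 + 36).
So (s^2 - s + 3)Y = s/(s^2 + 36) + (-4*s + 2).
Solve for Y(s) and write it as one ratio of polynomials.

Y(s) = (-4*s^3 + 2*s^2 - 143*s + 72)/(s^4 - s^3 + 39*s^2 - 36*s + 108)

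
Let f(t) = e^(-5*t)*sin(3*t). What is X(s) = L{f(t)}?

L{sin(3t)} = 3/(s^2 + 9).
By the first shifting theorem, multiplying by e^(-5t) replaces s with s + 5.

X(s) = 3/((s + 5)^2 + 9)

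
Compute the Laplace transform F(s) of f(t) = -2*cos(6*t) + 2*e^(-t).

F(s) = -2*s/(s^2 + 36) + 2/(s + 1)

By linearity of the Laplace transform, transform each term separately.
(2)·[L{e^(-t)} = 1/(s + 1)]; (-2)·[L{cos(6t)} = s/(s^2 + 36)].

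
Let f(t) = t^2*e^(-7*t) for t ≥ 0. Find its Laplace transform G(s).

L{e^(-7t)} = 1/(s + 7).
Then apply L{t^2·g(t)} = (-1)^2 d^2/ds^2[H(s)] with H(s) = 1/(s + 7):
differentiating 2 times and applying the sign gives 2/(s + 7)^3.

G(s) = 2/(s + 7)^3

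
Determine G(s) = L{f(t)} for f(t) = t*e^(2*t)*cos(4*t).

L{cos(4t)} = s/(s^2 + 16).
Multiplying by e^(2t) shifts s → s - 2, so L{e^(2*t)*cos(4*t)} = (s - 2)/((s - 2)^2 + 16).
Then apply L{t·g(t)} = -d/ds[H(s)] with H(s) = (s - 2)/((s - 2)^2 + 16):
differentiating 1 time and applying the sign gives (s - 6)*(s + 2)/(s^2 - 4*s + 20)^2.

G(s) = (s - 6)*(s + 2)/(s^2 - 4*s + 20)^2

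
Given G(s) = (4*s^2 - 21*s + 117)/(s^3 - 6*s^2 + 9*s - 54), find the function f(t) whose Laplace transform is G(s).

Factor the denominator: s^3 - 6*s^2 + 9*s - 54 = (s - 6)*(s^2 + 9).
Partial fraction decomposition gives [3/(s - 6)] + [s/(s^2 + 9)] + [-15/(s^2 + 9)].
Invert each term: 3/(s - 6) ↔ 3e^(6t); 1·s/(s^2 + 9) ↔ cos(3t); -5·3/(s^2 + 9) ↔ -5sin(3t).

f(t) = 3*exp(6*t) - 5*sin(3*t) + cos(3*t)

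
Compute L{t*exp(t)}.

(s - 1)^(-2)

L{t} = 1!/s^2 = 1/s^2.
By the first shifting theorem, multiplying by e^(t) replaces s with s - 1.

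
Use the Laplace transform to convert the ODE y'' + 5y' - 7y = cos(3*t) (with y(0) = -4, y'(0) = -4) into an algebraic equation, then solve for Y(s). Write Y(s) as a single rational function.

Y(s) = (-4*s^3 - 24*s^2 - 35*s - 216)/(s^4 + 5*s^3 + 2*s^2 + 45*s - 63)

Take the Laplace transform of both sides.
The derivative rules (L{y''} = s^2 Y - s·y(0) - y'(0) and L{y'} = sY - y(0), with y(0) = -4, y'(0) = -4) turn the left side into (s^2 + 5*s - 7)Y - (-4*s - 24).
The right side is L{cos(3*t)} = s/(s^2 + 9).
So (s^2 + 5*s - 7)Y = s/(s^2 + 9) + (-4*s - 24).
Isolate Y and clear denominators.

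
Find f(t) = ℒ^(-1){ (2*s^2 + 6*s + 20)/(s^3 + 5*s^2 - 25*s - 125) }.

f(t) = -4*t*exp(-5*t) + exp(5*t) + exp(-5*t)

Factor the denominator: s^3 + 5*s^2 - 25*s - 125 = (s - 5)*(s + 5)^2.
Partial fraction decomposition gives [1/(s + 5)] + [-4/(s + 5)^2] + [1/(s - 5)].
Invert each term: 1/(s + 5) ↔ e^(-5t); -4/(s + 5)^2 ↔ -4t·e^(-5t); 1/(s - 5) ↔ e^(5t).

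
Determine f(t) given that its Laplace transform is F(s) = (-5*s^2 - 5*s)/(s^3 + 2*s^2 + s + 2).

Factor the denominator: s^3 + 2*s^2 + s + 2 = (s + 2)*(s^2 + 1).
Partial fraction decomposition gives [-2/(s + 2)] + [-3*s/(s^2 + 1)] + [1/(s^2 + 1)].
Invert each term: -2/(s + 2) ↔ -2e^(-2t); -3·s/(s^2 + 1) ↔ -3cos(t); 1·1/(s^2 + 1) ↔ sin(t).

f(t) = sin(t) - 3*cos(t) - 2*exp(-2*t)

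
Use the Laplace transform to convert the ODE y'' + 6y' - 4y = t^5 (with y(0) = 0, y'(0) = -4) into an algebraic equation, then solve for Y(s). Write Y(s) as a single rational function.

Transform both sides with L{·}.
With L{y''} = s^2 Y - s·y(0) - y'(0) and L{y'} = sY - y(0), with y(0) = 0, y'(0) = -4: the LHS transforms to (s^2 + 6*s - 4)Y - (-4).
The right side is L{t^5} = 120/s^6.
So (s^2 + 6*s - 4)Y = 120/s^6 + (-4).
Solve for Y(s) and write it as one ratio of polynomials.

Y(s) = (-4*s^6 + 120)/(s^8 + 6*s^7 - 4*s^6)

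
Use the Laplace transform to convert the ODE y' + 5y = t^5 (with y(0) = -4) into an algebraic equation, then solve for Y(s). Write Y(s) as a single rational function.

Transform both sides with L{·}.
With L{y'} = sY - y(0) = sY - (-4): the LHS transforms to (s + 5)Y - (-4).
The right side is L{t^5} = 120/s^6.
So (s + 5)Y = 120/s^6 + (-4).
Isolate Y and clear denominators.

Y(s) = (-4*s^6 + 120)/(s^7 + 5*s^6)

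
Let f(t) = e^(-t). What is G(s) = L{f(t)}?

L{e^(-t)} = 1/(s + 1).

G(s) = 1/(s + 1)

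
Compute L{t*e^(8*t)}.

(s - 8)^(-2)

L{e^(8t)} = 1/(s - 8).
Then apply L{t·g(t)} = -d/ds[G(s)] with G(s) = 1/(s - 8):
differentiating 1 time and applying the sign gives (s - 8)^(-2).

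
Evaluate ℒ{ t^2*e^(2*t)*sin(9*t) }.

54*(s^2 - 4*s - 23)/(s^2 - 4*s + 85)^3

L{sin(9t)} = 9/(s^2 + 81).
Multiplying by e^(2t) shifts s → s - 2, so L{e^(2*t)*sin(9*t)} = 9/((s - 2)^2 + 81).
Then apply L{t^2·g(t)} = (-1)^2 d^2/ds^2[G(s)] with G(s) = 9/((s - 2)^2 + 81):
differentiating 2 times and applying the sign gives 54*(s^2 - 4*s - 23)/(s^2 - 4*s + 85)^3.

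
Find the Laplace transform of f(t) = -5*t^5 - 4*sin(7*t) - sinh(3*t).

Apply the Laplace transform termwise.
(-5)·[L{t^5} = 5!/s^6 = 120/s^6]; (-4)·[L{sin(7t)} = 7/(s^2 + 49)]; (-1)·[L{sinh(3t)} = 3/(s^2 - 9)].

-28/(s^2 + 49) - 3/(s^2 - 9) - 600/s^6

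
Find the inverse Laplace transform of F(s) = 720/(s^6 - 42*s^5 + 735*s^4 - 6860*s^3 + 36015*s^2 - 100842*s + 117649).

6*t^5*exp(7*t)

Rewrite the denominator: s^6 - 42*s^5 + 735*s^4 - 6860*s^3 + 36015*s^2 - 100842*s + 117649 = (s - 7)^6.
The form in (s - 7) signals a first-shifting-theorem factor e^(7t).
Since L{t^5} = 5!/s^6 = 120/s^6, the inverse is t^5*exp(7*t), scaled by 6.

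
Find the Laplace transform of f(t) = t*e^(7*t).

L{e^(7t)} = 1/(s - 7).
Then apply L{t·g(t)} = -d/ds[G(s)] with G(s) = 1/(s - 7):
differentiating 1 time and applying the sign gives (s - 7)^(-2).

(s - 7)^(-2)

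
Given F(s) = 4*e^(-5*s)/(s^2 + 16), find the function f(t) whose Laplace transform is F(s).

f(t) = Heaviside(t - 5)*(sin(4*t - 20))

The factor e^(-5s) signals a time shift by c = 5 (second shifting theorem).
L{sin(4t)} = 4/(s^2 + 16), so L^-1{4/(s^2 + 16)} = sin(4*t).
Hence the inverse is u(t - 5) times that function evaluated at t - 5.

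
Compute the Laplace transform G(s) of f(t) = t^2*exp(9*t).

L{e^(9t)} = 1/(s - 9).
Then apply L{t^2·g(t)} = (-1)^2 d^2/ds^2[H(s)] with H(s) = 1/(s - 9):
differentiating 2 times and applying the sign gives 2/(s - 9)^3.

G(s) = 2/(s - 9)^3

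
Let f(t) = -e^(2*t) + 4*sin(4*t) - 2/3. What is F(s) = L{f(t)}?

The transform is linear, so treat each term independently.
L{-2/3} = (-2/3)/s; (4)·[L{sin(4t)} = 4/(s^2 + 16)]; (-1)·[L{e^(2t)} = 1/(s - 2)].

F(s) = 16/(s^2 + 16) - 1/(s - 2) - 2/(3*s)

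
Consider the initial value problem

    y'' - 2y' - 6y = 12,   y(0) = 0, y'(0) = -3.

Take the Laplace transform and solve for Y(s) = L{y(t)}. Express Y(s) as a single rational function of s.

Y(s) = (-3*s + 12)/(s^3 - 2*s^2 - 6*s)

Take the Laplace transform of both sides.
The derivative rules (L{y''} = s^2 Y - s·y(0) - y'(0) and L{y'} = sY - y(0), with y(0) = 0, y'(0) = -3) turn the left side into (s^2 - 2*s - 6)Y - (-3).
The right side is L{12} = 12/s.
So (s^2 - 2*s - 6)Y = 12/s + (-3).
Isolate Y and clear denominators.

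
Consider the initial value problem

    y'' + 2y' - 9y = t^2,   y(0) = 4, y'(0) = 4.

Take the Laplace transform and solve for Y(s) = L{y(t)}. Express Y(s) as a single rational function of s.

Y(s) = (4*s^4 + 12*s^3 + 2)/(s^5 + 2*s^4 - 9*s^3)

Transform both sides with L{·}.
The derivative rules (L{y''} = s^2 Y - s·y(0) - y'(0) and L{y'} = sY - y(0), with y(0) = 4, y'(0) = 4) turn the left side into (s^2 + 2*s - 9)Y - (4*s + 12).
The right side is L{t^2} = 2/s^3.
So (s^2 + 2*s - 9)Y = 2/s^3 + (4*s + 12).
Divide through and combine into a single rational function.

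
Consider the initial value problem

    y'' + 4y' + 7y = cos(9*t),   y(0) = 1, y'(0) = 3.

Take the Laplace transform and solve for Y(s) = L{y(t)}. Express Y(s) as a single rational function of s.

Transform both sides with L{·}.
The derivative rules (L{y''} = s^2 Y - s·y(0) - y'(0) and L{y'} = sY - y(0), with y(0) = 1, y'(0) = 3) turn the left side into (s^2 + 4*s + 7)Y - (s + 7).
The right side is L{cos(9*t)} = s/(s^2 + 81).
So (s^2 + 4*s + 7)Y = s/(s^2 + 81) + (s + 7).
Isolate Y and clear denominators.

Y(s) = (s^3 + 7*s^2 + 82*s + 567)/(s^4 + 4*s^3 + 88*s^2 + 324*s + 567)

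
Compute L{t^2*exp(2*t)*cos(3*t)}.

L{cos(3t)} = s/(s^2 + 9).
Multiplying by e^(2t) shifts s → s - 2, so L{exp(2*t)*cos(3*t)} = (s - 2)/((s - 2)^2 + 9).
Then apply L{t^2·g(t)} = (-1)^2 d^2/ds^2[G(s)] with G(s) = (s - 2)/((s - 2)^2 + 9):
differentiating 2 times and applying the sign gives 2*(s - 2)*(s^2 - 4*s - 23)/(s^2 - 4*s + 13)^3.

2*(s - 2)*(s^2 - 4*s - 23)/(s^2 - 4*s + 13)^3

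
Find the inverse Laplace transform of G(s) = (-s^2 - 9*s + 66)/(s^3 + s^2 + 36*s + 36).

-sin(6*t) - 3*cos(6*t) + 2*exp(-t)

Factor the denominator: s^3 + s^2 + 36*s + 36 = (s + 1)*(s^2 + 36).
Partial fraction decomposition gives [2/(s + 1)] + [-3*s/(s^2 + 36)] + [-6/(s^2 + 36)].
Invert each term: 2/(s + 1) ↔ 2e^(-t); -3·s/(s^2 + 36) ↔ -3cos(6t); -1·6/(s^2 + 36) ↔ -sin(6t).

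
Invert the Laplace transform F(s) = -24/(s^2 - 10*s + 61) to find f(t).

Rewrite the denominator: s^2 - 10*s + 61 = (s - 5)^2 + 36.
The form in (s - 5) signals a first-shifting-theorem factor e^(5t).
Since L{sin(6t)} = 6/(s^2 + 36), the inverse is exp(5*t)*sin(6*t), scaled by -4.

f(t) = -4*exp(5*t)*sin(6*t)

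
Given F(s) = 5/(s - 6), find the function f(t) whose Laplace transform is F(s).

f(t) = 5*exp(6*t)

Since L{e^(6t)} = 1/(s - 6), the inverse is e^(6*t), scaled by 5.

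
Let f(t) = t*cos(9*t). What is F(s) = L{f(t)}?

L{cos(9t)} = s/(s^2 + 81).
Then apply L{t·g(t)} = -d/ds[G(s)] with G(s) = s/(s^2 + 81):
differentiating 1 time and applying the sign gives (s - 9)*(s + 9)/(s^2 + 81)^2.

F(s) = (s - 9)*(s + 9)/(s^2 + 81)^2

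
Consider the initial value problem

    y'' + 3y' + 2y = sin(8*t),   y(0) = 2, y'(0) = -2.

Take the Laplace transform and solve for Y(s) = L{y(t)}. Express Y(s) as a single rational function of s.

Y(s) = (2*s^3 + 4*s^2 + 128*s + 264)/(s^4 + 3*s^3 + 66*s^2 + 192*s + 128)

Apply the Laplace transform to the equation.
Using L{y''} = s^2 Y - s·y(0) - y'(0) and L{y'} = sY - y(0), with y(0) = 2, y'(0) = -2, the left side becomes (s^2 + 3*s + 2)Y - (2*s + 4).
The right side is L{sin(8*t)} = 8/(s^2 + 64).
So (s^2 + 3*s + 2)Y = 8/(s^2 + 64) + (2*s + 4).
Solve for Y(s) and write it as one ratio of polynomials.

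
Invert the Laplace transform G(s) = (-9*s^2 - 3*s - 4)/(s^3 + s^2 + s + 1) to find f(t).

Factor the denominator: s^3 + s^2 + s + 1 = (s + 1)*(s^2 + 1).
Partial fraction decomposition gives [-5/(s + 1)] + [-4*s/(s^2 + 1)] + [1/(s^2 + 1)].
Invert each term: -5/(s + 1) ↔ -5e^(-t); -4·s/(s^2 + 1) ↔ -4cos(t); 1·1/(s^2 + 1) ↔ sin(t).

f(t) = sin(t) - 4*cos(t) - 5*exp(-t)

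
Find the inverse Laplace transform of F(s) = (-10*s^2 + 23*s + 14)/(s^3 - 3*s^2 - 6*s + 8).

-3*exp(4*t) - 3*exp(t) - 4*exp(-2*t)

Factor the denominator: s^3 - 3*s^2 - 6*s + 8 = (s - 4)*(s - 1)*(s + 2).
Partial fraction decomposition gives [-3/(s - 4)] + [-4/(s + 2)] + [-3/(s - 1)].
Invert each term: -3/(s - 4) ↔ -3e^(4t); -4/(s + 2) ↔ -4e^(-2t); -3/(s - 1) ↔ -3e^(t).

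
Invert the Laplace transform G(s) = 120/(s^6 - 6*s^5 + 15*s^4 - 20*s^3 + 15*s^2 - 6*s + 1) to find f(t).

f(t) = t^5*exp(t)

Rewrite the denominator: s^6 - 6*s^5 + 15*s^4 - 20*s^3 + 15*s^2 - 6*s + 1 = (s - 1)^6.
The form in (s - 1) signals a first-shifting-theorem factor e^(t).
Since L{t^5} = 5!/s^6 = 120/s^6, the inverse is t^5*e^(t).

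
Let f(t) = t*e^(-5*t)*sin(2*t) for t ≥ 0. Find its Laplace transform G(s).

G(s) = 4*(s + 5)/(s^2 + 10*s + 29)^2

L{sin(2t)} = 2/(s^2 + 4).
Multiplying by e^(-5t) shifts s → s + 5, so L{e^(-5*t)*sin(2*t)} = 2/((s + 5)^2 + 4).
Then apply L{t·g(t)} = -d/ds[H(s)] with H(s) = 2/((s + 5)^2 + 4):
differentiating 1 time and applying the sign gives 4*(s + 5)/(s^2 + 10*s + 29)^2.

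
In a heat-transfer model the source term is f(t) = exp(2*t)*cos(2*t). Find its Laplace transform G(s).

L{cos(2t)} = s/(s^2 + 4).
By the first shifting theorem, multiplying by e^(2t) replaces s with s - 2.

G(s) = (s - 2)/((s - 2)^2 + 4)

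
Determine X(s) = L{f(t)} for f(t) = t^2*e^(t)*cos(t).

L{cos(t)} = s/(s^2 + 1).
Multiplying by e^(t) shifts s → s - 1, so L{e^(t)*cos(t)} = (s - 1)/((s - 1)^2 + 1).
Then apply L{t^2·g(t)} = (-1)^2 d^2/ds^2[G(s)] with G(s) = (s - 1)/((s - 1)^2 + 1):
differentiating 2 times and applying the sign gives 2*(s - 1)*(s^2 - 2*s - 2)/(s^2 - 2*s + 2)^3.

X(s) = 2*(s - 1)*(s^2 - 2*s - 2)/(s^2 - 2*s + 2)^3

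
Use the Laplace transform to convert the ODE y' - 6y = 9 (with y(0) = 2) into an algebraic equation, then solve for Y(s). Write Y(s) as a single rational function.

Y(s) = (2*s + 9)/(s^2 - 6*s)

Transform both sides with L{·}.
With L{y'} = sY - y(0) = sY - 2: the LHS transforms to (s - 6)Y - (2).
The right side is L{9} = 9/s.
So (s - 6)Y = 9/s + (2).
Solve for Y(s) and write it as one ratio of polynomials.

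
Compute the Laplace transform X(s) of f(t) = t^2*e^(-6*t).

X(s) = 2/(s + 6)^3

L{e^(-6t)} = 1/(s + 6).
Then apply L{t^2·g(t)} = (-1)^2 d^2/ds^2[G(s)] with G(s) = 1/(s + 6):
differentiating 2 times and applying the sign gives 2/(s + 6)^3.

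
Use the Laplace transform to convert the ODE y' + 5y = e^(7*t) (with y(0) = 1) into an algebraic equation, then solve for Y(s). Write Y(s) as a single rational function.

Laplace-transform each side.
Using L{y'} = sY - y(0) = sY - 1, the left side becomes (s + 5)Y - (1).
The right side is L{e^(7*t)} = 1/(s - 7).
So (s + 5)Y = 1/(s - 7) + (1).
Solve for Y(s) and write it as one ratio of polynomials.

Y(s) = (s - 6)/(s^2 - 2*s - 35)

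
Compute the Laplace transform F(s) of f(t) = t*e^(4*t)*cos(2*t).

L{cos(2t)} = s/(s^2 + 4).
Multiplying by e^(4t) shifts s → s - 4, so L{e^(4*t)*cos(2*t)} = (s - 4)/((s - 4)^2 + 4).
Then apply L{t·g(t)} = -d/ds[G(s)] with G(s) = (s - 4)/((s - 4)^2 + 4):
differentiating 1 time and applying the sign gives (s - 6)*(s - 2)/(s^2 - 8*s + 20)^2.

F(s) = (s - 6)*(s - 2)/(s^2 - 8*s + 20)^2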